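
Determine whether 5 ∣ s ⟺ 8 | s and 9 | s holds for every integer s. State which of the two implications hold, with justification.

Neither direction holds.

Forward direction. This fails: take s = 5. Certainly 5 ∣ 5, but 8 ∤ 5.

Converse. This fails: take s = 72. Both 8 ∣ 72 and 9 ∣ 72, yet 72 is not a multiple of 5 (since 72 = 14·5 + 2), so 5 ∤ 72.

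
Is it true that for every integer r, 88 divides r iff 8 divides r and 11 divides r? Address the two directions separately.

Both implications hold.

Forward direction. If 88 ∣ r, write r = 88q. Since 88 = 11·8, r = 8·(11q), so 8 ∣ r; and since 88 = 8·11, r = 11·(8q), so 11 ∣ r.

Converse. Suppose 8 ∣ r and 11 ∣ r. Any common multiple of 8 and 11 is a multiple of their lcm; here gcd(8, 11) = 1, so lcm(8, 11) = 8·11 = 88, so 88 ∣ r.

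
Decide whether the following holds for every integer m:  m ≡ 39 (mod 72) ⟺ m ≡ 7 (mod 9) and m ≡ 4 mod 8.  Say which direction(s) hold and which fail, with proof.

(⟹) This fails: m = 39 gives 39 ≡ 39 (mod 72) but 39 ≡ 3 (mod 9), so the conjunction on the right does not hold.

(⟸) This fails: m = 52 satisfies both congruences on the right (52 ≡ 7 mod 9 and 52 ≡ 4 mod 8) yet 52 ≡ 52 (mod 72), not 39.

(⇒) fails and (⇐) fails.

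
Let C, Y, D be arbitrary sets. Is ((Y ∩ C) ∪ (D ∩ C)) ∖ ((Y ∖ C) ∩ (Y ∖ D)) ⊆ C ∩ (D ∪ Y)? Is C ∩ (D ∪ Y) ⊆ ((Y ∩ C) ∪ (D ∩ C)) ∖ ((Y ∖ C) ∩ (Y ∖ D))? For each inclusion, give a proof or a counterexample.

Both inclusions hold.

Forward inclusion. Let x ∈ ((Y ∩ C) ∪ (D ∩ C)) ∖ ((Y ∖ C) ∩ (Y ∖ D)). Then either x ∈ C ∩ Y and x ∉ D; or x ∈ C ∩ D and x ∉ Y; or x ∈ C ∩ Y ∩ D. In each case x ∈ C ∩ (D ∪ Y), so ((Y ∩ C) ∪ (D ∩ C)) ∖ ((Y ∖ C) ∩ (Y ∖ D)) ⊆ C ∩ (D ∪ Y).

Reverse inclusion. Let x ∈ C ∩ (D ∪ Y). Then either x ∈ C ∩ Y and x ∉ D; or x ∈ C ∩ D and x ∉ Y; or x ∈ C ∩ Y ∩ D. In each case x ∈ ((Y ∩ C) ∪ (D ∩ C)) ∖ ((Y ∖ C) ∩ (Y ∖ D)), so C ∩ (D ∪ Y) ⊆ ((Y ∩ C) ∪ (D ∩ C)) ∖ ((Y ∖ C) ∩ (Y ∖ D)).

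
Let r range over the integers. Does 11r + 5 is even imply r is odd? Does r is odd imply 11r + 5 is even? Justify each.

Forward direction. Suppose 11r + 5 is even. Since 11 is odd, 11r and r have the same parity, so 11r + 5 ≡ r + 5 (mod 2). As 5 is odd, 11r + 5 is even exactly when r is odd. Thus r is odd.

Converse. Suppose r is odd; write r = 2j + 1. Then 11r + 5 = 11·(2j + 1) + 5 = 2·11j + 16, which is even.

Both directions hold.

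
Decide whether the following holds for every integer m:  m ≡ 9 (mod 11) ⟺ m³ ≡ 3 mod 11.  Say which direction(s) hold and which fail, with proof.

The biconditional holds.

Forward direction. Suppose m ≡ 9 (mod 11). Write m = 11j + 9. Then (11j + 9)³ = 1331j³ + 3267j² + 2673j + 729 = 11(121j³ + 297j² + 243j + 66) + 3, so m³ ≡ 3 (mod 11).

Converse. Suppose m³ ≡ 3 (mod 11). The only residue r in {0, …, 10} with r³ ≡ 3 (mod 11) is r = 9, so m ≡ 9 (mod 11).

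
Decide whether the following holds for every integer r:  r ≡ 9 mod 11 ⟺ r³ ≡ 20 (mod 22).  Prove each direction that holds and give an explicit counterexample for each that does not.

[⇒] This fails: take r = 9. Then 9 ≡ 9 (mod 11), but 9³ = 729 ≡ 3 (mod 22), not 20.

[⇐] This fails: take r = 4. Then 4³ = 64 ≡ 20 (mod 22), yet 4 ≡ 4 (mod 11), not 9.

Neither direction holds.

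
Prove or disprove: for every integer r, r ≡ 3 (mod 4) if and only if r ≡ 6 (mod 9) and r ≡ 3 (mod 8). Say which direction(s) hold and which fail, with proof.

(⟹) This fails: r = 3 gives 3 ≡ 3 (mod 4) but 3 ≡ 3 (mod 9), so the conjunction on the right does not hold.

(⟸) Conversely, if r ≡ 6 (mod 9) and r ≡ 3 (mod 8), then by the Chinese remainder theorem r ≡ 51 (mod 72). Since 51 ≡ 3 (mod 4) and 4 ∣ 72, we get r ≡ 3 (mod 4).

Only the reverse direction holds.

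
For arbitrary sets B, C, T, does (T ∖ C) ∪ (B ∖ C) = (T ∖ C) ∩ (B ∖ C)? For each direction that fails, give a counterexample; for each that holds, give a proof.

(⟹) This inclusion fails. Take B = {1}, C = ∅, T = ∅; then 1 ∈ (T ∖ C) ∪ (B ∖ C) but 1 ∉ (T ∖ C) ∩ (B ∖ C).

(⟸) Let x ∈ (T ∖ C) ∩ (B ∖ C). Then x ∈ B ∩ T and x ∉ C, from which x ∈ (T ∖ C) ∪ (B ∖ C).

Only the reverse inclusion holds.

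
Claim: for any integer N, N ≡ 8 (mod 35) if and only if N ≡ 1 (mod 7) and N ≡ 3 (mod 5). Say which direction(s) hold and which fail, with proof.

Both implications hold.

Converse. If N ≡ 1 (mod 7) and N ≡ 3 (mod 5), then by the Chinese remainder theorem N ≡ 8 (mod 35). This is exactly N ≡ 8 (mod 35).

Forward direction. Suppose N ≡ 8 (mod 35); write N = 35j + 8. Since 7 ∣ 35, reducing mod 7 gives N ≡ 8 ≡ 1 (mod 7); since 5 ∣ 35, reducing mod 5 gives N ≡ 8 ≡ 3 (mod 5).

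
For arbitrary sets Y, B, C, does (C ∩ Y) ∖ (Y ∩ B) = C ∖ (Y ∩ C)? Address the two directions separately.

Both inclusions fail.

(⊆) This inclusion fails. Take Y = {1}, B = ∅, C = {1}; then 1 ∈ (C ∩ Y) ∖ (Y ∩ B) but 1 ∉ C ∖ (Y ∩ C).

(⊇) This inclusion fails. Take Y = ∅, B = ∅, C = {1}; then 1 ∈ C ∖ (Y ∩ C) but 1 ∉ (C ∩ Y) ∖ (Y ∩ B).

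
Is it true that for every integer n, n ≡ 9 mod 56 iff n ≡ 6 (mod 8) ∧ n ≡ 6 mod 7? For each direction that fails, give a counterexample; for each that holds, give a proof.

Both directions fail.

Forward direction. This fails: n = 9 gives 9 ≡ 9 (mod 56) but 9 ≡ 1 (mod 8), so the conjunction on the right does not hold.

Converse. This fails: n = 6 satisfies both congruences on the right (6 ≡ 6 mod 8 and 6 ≡ 6 mod 7) yet 6 ≡ 6 (mod 56), not 9.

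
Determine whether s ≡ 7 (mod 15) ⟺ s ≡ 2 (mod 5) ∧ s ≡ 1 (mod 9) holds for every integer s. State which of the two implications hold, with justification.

Only the reverse direction holds.

[⇒] This fails: s = 22 gives 22 ≡ 7 (mod 15) but 22 ≡ 4 (mod 9), so the conjunction on the right does not hold.

[⇐] Conversely, if s ≡ 2 (mod 5) and s ≡ 1 (mod 9), then by the Chinese remainder theorem s ≡ 37 (mod 45). Since 37 ≡ 7 (mod 15) and 15 ∣ 45, we get s ≡ 7 (mod 15).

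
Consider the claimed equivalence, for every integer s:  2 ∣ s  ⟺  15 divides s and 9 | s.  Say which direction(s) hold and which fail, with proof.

Both directions fail.

(⇒) This fails: take s = 2. Certainly 2 ∣ 2, but 15 ∤ 2.

(⇐) This fails: take s = 45. Both 15 ∣ 45 and 9 ∣ 45, yet 45 is not a multiple of 2 (since 45 = 22·2 + 1), so 2 ∤ 45.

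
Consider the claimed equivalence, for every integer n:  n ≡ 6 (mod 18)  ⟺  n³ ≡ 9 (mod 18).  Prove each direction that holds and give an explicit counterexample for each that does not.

(→) This fails: take n = 6. Then 6 ≡ 6 (mod 18), but 6³ = 216 ≡ 0 (mod 18), not 9.

(←) This fails: take n = 3. Then 3³ = 27 ≡ 9 (mod 18), yet 3 ≡ 3 (mod 18), not 6.

Both directions fail.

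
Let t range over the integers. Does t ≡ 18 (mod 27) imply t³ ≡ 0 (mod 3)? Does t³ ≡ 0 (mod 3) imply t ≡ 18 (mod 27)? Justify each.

Only the forward direction holds.

[⇒] Suppose t ≡ 18 (mod 27). Then t³ ≡ 18³ = 5832 (mod 27), and since 3 ∣ 27, also t³ ≡ 0 (mod 3).

[⇐] This fails: take t = 0. Then 0³ = 0 ≡ 0 (mod 3), yet 0 ≡ 0 (mod 27), not 18.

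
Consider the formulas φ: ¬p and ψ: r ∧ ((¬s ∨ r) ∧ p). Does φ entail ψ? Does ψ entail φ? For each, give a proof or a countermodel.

(⇒) This fails. Under p = F, s = F, r = F, the left side is true but the right side is false.

(⇐) This fails. Under p = T, s = F, r = T, the left side is false but the right side is true.

Both directions fail.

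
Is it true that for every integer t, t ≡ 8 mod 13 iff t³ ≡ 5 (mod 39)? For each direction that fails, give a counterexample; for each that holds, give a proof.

(⇒) This fails: take t = 21. Then 21 ≡ 8 (mod 13), but 21³ = 9261 ≡ 18 (mod 39), not 5.

(⇐) This fails: take t = 11. Then 11³ = 1331 ≡ 5 (mod 39), yet 11 ≡ 11 (mod 13), not 8.

Both directions fail.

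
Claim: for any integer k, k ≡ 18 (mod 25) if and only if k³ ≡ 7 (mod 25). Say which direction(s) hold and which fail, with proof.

(⇒) Suppose k ≡ 18 (mod 25). Write k = 25j + 18. Then (25j + 18)³ = 15625j³ + 33750j² + 24300j + 5832 = 25(625j³ + 1350j² + 972j + 233) + 7, so k³ ≡ 7 (mod 25).

(⇐) Conversely, suppose k³ ≡ 7 (mod 25). The only residue r in {0, …, 24} with r³ ≡ 7 (mod 25) is r = 18, so k ≡ 18 (mod 25).

The biconditional holds.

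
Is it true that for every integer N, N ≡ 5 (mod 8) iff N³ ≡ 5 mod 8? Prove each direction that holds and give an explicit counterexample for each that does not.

(⇐) Suppose N³ ≡ 5 (mod 8). The only residue r in {0, …, 7} with r³ ≡ 5 (mod 8) is r = 5, so N ≡ 5 (mod 8).

(⇒) Suppose N ≡ 5 (mod 8). Write N = 8j + 5. Then (8j + 5)³ = 512j³ + 960j² + 600j + 125 = 8(64j³ + 120j² + 75j + 15) + 5, so N³ ≡ 5 (mod 8).

Both implications hold.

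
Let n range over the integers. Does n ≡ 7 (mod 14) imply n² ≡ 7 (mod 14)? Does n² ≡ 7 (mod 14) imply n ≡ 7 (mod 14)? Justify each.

(⟸) Suppose n² ≡ 7 (mod 14). The only residue r in {0, …, 13} with r² ≡ 7 (mod 14) is r = 7, so n ≡ 7 (mod 14).

(⟹) Suppose n ≡ 7 (mod 14). Write n = 14j + 7. Then (14j + 7)² = 196j² + 196j + 49 = 14(14j² + 14j + 3) + 7, so n² ≡ 7 (mod 14).

The biconditional holds.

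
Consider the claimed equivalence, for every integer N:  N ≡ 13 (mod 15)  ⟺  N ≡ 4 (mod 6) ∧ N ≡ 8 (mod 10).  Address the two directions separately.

Only the converse holds.

[⇒] This fails: N = 13 gives 13 ≡ 13 (mod 15) but 13 ≡ 1 (mod 6), so the conjunction on the right does not hold.

[⇐] Conversely, if N ≡ 4 (mod 6) and N ≡ 8 (mod 10), then by the Chinese remainder theorem N ≡ 28 (mod 30). Since 28 ≡ 13 (mod 15) and 15 ∣ 30, we get N ≡ 13 (mod 15).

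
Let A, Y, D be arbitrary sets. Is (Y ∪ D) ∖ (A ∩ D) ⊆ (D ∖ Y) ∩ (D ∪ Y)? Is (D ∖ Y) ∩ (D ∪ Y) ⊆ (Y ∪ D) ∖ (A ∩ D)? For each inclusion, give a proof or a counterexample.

Both inclusions fail.

(⊆) This inclusion fails. Take A = ∅, Y = {1}, D = ∅; then 1 ∈ (Y ∪ D) ∖ (A ∩ D) but 1 ∉ (D ∖ Y) ∩ (D ∪ Y).

(⊇) This inclusion fails. Take A = {1}, Y = ∅, D = {1}; then 1 ∈ (D ∖ Y) ∩ (D ∪ Y) but 1 ∉ (Y ∪ D) ∖ (A ∩ D).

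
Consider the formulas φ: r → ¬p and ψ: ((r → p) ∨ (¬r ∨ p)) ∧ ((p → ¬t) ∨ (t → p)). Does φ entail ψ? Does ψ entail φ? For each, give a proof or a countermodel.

Both directions fail.

(⇒) This fails. Under p = F, t = F, r = T, the left side is true but the right side is false.

(⇐) This fails. Under p = T, t = F, r = T, the left side is false but the right side is true.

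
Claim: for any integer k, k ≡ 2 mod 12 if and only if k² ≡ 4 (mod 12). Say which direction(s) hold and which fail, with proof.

(→) Suppose k ≡ 2 mod 12. Write k = 12j + 2. Then (12j + 2)² = 144j² + 48j + 4 = 12(12j² + 4j) + 4, so k² ≡ 4 (mod 12).

(←) This fails: take k = 4. Then 4² = 16 ≡ 4 (mod 12), yet 4 ≡ 4 (mod 12), not 2.

Not equivalent: only (⇒) holds.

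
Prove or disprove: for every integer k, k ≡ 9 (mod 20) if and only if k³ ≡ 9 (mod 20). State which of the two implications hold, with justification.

(→) Suppose k ≡ 9 (mod 20). Write k = 20j + 9. Then (20j + 9)³ = 8000j³ + 10800j² + 4860j + 729 = 20(400j³ + 540j² + 243j + 36) + 9, so k³ ≡ 9 (mod 20).

(←) Conversely, suppose k³ ≡ 9 (mod 20). The only residue r in {0, …, 19} with r³ ≡ 9 (mod 20) is r = 9, so k ≡ 9 (mod 20).

The biconditional holds.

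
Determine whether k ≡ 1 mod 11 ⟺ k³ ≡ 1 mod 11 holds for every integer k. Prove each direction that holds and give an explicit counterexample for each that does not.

The biconditional holds.

Forward direction. Suppose k ≡ 1 mod 11. Write k = 11j + 1. Then (11j + 1)³ = 1331j³ + 363j² + 33j + 1 = 11(121j³ + 33j² + 3j) + 1, so k³ ≡ 1 (mod 11).

Converse. Suppose k³ ≡ 1 (mod 11). The only residue r in {0, …, 10} with r³ ≡ 1 (mod 11) is r = 1, so k ≡ 1 (mod 11).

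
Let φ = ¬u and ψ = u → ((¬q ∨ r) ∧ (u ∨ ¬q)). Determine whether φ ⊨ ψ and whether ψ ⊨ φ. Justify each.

[⇒] Assume the antecedent. If q is true, the antecedent forces (q = T, r = F, u = F) or (q = T, r = T, u = F), and u → ((¬q ∨ r) ∧ (u ∨ ¬q)) holds there. If q is false, u → ((¬q ∨ r) ∧ (u ∨ ¬q)) reduces to true regardless of the other variables. Either way u → ((¬q ∨ r) ∧ (u ∨ ¬q)) holds.

[⇐] This fails. Under q = F, r = F, u = T, the left side is false but the right side is true.

Only the forward implication holds.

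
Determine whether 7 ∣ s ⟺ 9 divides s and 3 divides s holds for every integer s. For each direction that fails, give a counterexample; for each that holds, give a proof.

Forward direction. This fails: take s = 7. Certainly 7 ∣ 7, but 9 ∤ 7.

Converse. This fails: take s = 9. Both 9 ∣ 9 and 3 ∣ 9, yet 9 is not a multiple of 7 (since 9 = 1·7 + 2), so 7 ∤ 9.

Both directions fail.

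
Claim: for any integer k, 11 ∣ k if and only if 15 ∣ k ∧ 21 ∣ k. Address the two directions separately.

(⇒) fails and (⇐) fails.

(⇒) This fails: take k = 11. Certainly 11 ∣ 11, but 15 ∤ 11.

(⇐) This fails: take k = 105. Both 15 ∣ 105 and 21 ∣ 105, yet 105 is not a multiple of 11 (since 105 = 9·11 + 6), so 11 ∤ 105.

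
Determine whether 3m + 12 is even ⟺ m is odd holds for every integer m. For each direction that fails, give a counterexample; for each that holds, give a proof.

Both directions fail.

[⇒] This fails: m = 6 gives 3m + 12 = 30, which is even, but 6 is even, not odd.

[⇐] This also fails: m = 5 is odd, but 3m + 12 = 27 is odd, not even.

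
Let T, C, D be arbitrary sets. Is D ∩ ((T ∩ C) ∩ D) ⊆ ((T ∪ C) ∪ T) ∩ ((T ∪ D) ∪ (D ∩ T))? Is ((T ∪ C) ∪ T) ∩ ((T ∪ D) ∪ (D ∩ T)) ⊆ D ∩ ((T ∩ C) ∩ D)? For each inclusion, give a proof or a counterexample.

The sets are not equal: only the forward inclusion holds.

(⟸) This inclusion fails. Take T = {1}, C = ∅, D = ∅; then 1 ∈ ((T ∪ C) ∪ T) ∩ ((T ∪ D) ∪ (D ∩ T)) but 1 ∉ D ∩ ((T ∩ C) ∩ D).

(⟹) Let x ∈ D ∩ ((T ∩ C) ∩ D). Then x ∈ T ∩ C ∩ D, from which x ∈ ((T ∪ C) ∪ T) ∩ ((T ∪ D) ∪ (D ∩ T)).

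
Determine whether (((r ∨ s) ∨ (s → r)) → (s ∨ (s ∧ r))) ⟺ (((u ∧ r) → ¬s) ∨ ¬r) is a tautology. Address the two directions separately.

Both directions fail.

(→) This fails. Under u = T, r = T, s = T, the left side is true but the right side is false.

(←) This fails. Under u = F, r = F, s = F, the left side is false but the right side is true.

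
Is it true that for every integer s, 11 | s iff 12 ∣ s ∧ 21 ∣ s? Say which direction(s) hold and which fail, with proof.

Both directions fail.

Forward direction. This fails: take s = 11. Certainly 11 ∣ 11, but 12 ∤ 11.

Converse. This fails: take s = 84. Both 12 ∣ 84 and 21 ∣ 84, yet 84 is not a multiple of 11 (since 84 = 7·11 + 7), so 11 ∤ 84.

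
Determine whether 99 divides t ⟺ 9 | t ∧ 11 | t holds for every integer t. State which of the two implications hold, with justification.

[⇒] If 99 ∣ t, write t = 99q. Since 99 = 11·9, t = 9·(11q), so 9 ∣ t; and since 99 = 9·11, t = 11·(9q), so 11 ∣ t.

[⇐] Suppose 9 ∣ t and 11 ∣ t. Any common multiple of 9 and 11 is a multiple of their lcm; here gcd(9, 11) = 1, so lcm(9, 11) = 9·11 = 99, so 99 ∣ t.

Both directions hold; the statement is true.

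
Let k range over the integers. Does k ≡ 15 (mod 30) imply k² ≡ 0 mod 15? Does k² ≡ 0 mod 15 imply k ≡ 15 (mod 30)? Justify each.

Only the forward implication holds.

(←) This fails: take k = 0. Then 0² = 0 ≡ 0 (mod 15), yet 0 ≡ 0 (mod 30), not 15.

(→) Suppose k ≡ 15 (mod 30). Then k² ≡ 15² = 225 (mod 30), and since 15 ∣ 30, also k² ≡ 0 (mod 15).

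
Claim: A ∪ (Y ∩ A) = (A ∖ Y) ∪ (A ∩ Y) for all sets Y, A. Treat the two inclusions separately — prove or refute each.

Both inclusions hold; the sets are equal.

(⊇) Let x ∈ (A ∖ Y) ∪ (A ∩ Y). Then either x ∈ A and x ∉ Y; or x ∈ Y ∩ A. In each case x ∈ A ∪ (Y ∩ A), so (A ∖ Y) ∪ (A ∩ Y) ⊆ A ∪ (Y ∩ A).

(⊆) Let x ∈ A ∪ (Y ∩ A). Then either x ∈ A and x ∉ Y; or x ∈ Y ∩ A. In each case x ∈ (A ∖ Y) ∪ (A ∩ Y), so A ∪ (Y ∩ A) ⊆ (A ∖ Y) ∪ (A ∩ Y).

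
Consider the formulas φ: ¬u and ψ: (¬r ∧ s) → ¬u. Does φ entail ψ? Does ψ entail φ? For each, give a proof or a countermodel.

(⇐) This fails. Under u = T, r = F, s = F, the left side is false but the right side is true.

(⇒) Assume the antecedent. If u is true, the antecedent cannot hold. If u is false, (¬r ∧ s) → ¬u reduces to true regardless of the other variables. Either way (¬r ∧ s) → ¬u holds.

Only the forward implication holds.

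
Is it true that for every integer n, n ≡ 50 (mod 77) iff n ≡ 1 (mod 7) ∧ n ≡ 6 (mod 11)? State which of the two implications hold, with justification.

Forward direction. Suppose n ≡ 50 (mod 77); write n = 77j + 50. Since 7 ∣ 77, reducing mod 7 gives n ≡ 50 ≡ 1 (mod 7); since 11 ∣ 77, reducing mod 11 gives n ≡ 50 ≡ 6 (mod 11).

Converse. If n ≡ 1 (mod 7) and n ≡ 6 (mod 11), then by the Chinese remainder theorem n ≡ 50 (mod 77). This is exactly n ≡ 50 (mod 77).

The biconditional holds.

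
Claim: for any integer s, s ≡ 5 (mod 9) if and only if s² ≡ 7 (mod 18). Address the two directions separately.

Both directions fail.

(⟹) This fails: take s = 14. Then 14 ≡ 5 (mod 9), but 14² = 196 ≡ 16 (mod 18), not 7.

(⟸) This fails: take s = 13. Then 13² = 169 ≡ 7 (mod 18), yet 13 ≡ 4 (mod 9), not 5.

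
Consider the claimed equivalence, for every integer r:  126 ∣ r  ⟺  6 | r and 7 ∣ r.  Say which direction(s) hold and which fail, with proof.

The forward direction holds; the converse fails.

(⟹) If 126 ∣ r, write r = 126q. Since 126 = 21·6, r = 6·(21q), so 6 ∣ r; and since 126 = 18·7, r = 7·(18q), so 7 ∣ r.

(⟸) This fails: take r = 42. Both 6 ∣ 42 and 7 ∣ 42, yet 42 is not a multiple of 126 (since 42 = 0·126 + 42), so 126 ∤ 42.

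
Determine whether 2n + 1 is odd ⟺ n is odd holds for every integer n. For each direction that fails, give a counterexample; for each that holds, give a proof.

[⇒] This fails: take n = 2. Then 2n + 1 = 5, which is odd, yet n = 2 is even, not odd.

[⇐] Suppose n is odd. Since 2 is even, 2n is even for every n, so 2n + 1 has the same parity as 1, which is odd. Hence 2n + 1 is odd.

The forward direction fails; the converse holds.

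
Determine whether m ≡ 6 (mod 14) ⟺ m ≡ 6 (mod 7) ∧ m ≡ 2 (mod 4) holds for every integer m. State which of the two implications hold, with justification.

Only the reverse direction holds.

(⇒) This fails: m = 20 gives 20 ≡ 6 (mod 14) but 20 ≡ 0 (mod 4), so the conjunction on the right does not hold.

(⇐) Conversely, if m ≡ 6 (mod 7) and m ≡ 2 (mod 4), then by the Chinese remainder theorem m ≡ 6 (mod 28). Since 6 ≡ 6 (mod 14) and 14 ∣ 28, we get m ≡ 6 (mod 14).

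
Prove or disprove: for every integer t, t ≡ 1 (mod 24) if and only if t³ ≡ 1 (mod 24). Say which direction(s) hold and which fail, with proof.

[⇐] Suppose t³ ≡ 1 (mod 24). The only residue r in {0, …, 23} with r³ ≡ 1 (mod 24) is r = 1, so t ≡ 1 (mod 24).

[⇒] Suppose t ≡ 1 (mod 24). Write t = 24j + 1. Then (24j + 1)³ = 13824j³ + 1728j² + 72j + 1 = 24(576j³ + 72j² + 3j) + 1, so t³ ≡ 1 (mod 24).

Equivalent; both directions hold.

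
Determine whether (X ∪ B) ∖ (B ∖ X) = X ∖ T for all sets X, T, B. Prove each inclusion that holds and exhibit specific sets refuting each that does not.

(⊆) This inclusion fails. Take X = {1}, T = {1}, B = ∅; then 1 ∈ (X ∪ B) ∖ (B ∖ X) but 1 ∉ X ∖ T.

(⊇) Let x ∈ X ∖ T. Then either x ∈ X and x ∉ T, B; or x ∈ X ∩ B and x ∉ T. In each case x ∈ (X ∪ B) ∖ (B ∖ X), so X ∖ T ⊆ (X ∪ B) ∖ (B ∖ X).

The sets are not equal: only the reverse inclusion holds.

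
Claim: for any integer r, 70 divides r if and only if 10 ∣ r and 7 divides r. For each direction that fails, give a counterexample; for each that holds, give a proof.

The biconditional holds.

[⇒] If 70 ∣ r, write r = 70q. Since 70 = 7·10, r = 10·(7q), so 10 ∣ r; and since 70 = 10·7, r = 7·(10q), so 7 ∣ r.

[⇐] Suppose 10 ∣ r and 7 ∣ r. Any common multiple of 10 and 7 is a multiple of their lcm; here gcd(10, 7) = 1, so lcm(10, 7) = 10·7 = 70, so 70 ∣ r.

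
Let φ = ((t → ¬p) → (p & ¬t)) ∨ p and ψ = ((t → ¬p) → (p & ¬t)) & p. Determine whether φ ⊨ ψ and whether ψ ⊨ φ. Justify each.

Equivalent; both directions hold.

[⇐] Assume the antecedent. If p is true, ((t → ¬p) → (p & ¬t)) ∨ p reduces to true regardless of the other variables. If p is false, the antecedent cannot hold. Either way ((t → ¬p) → (p & ¬t)) ∨ p holds.

[⇒] Assume the antecedent. If p is true, ((t → ¬p) → (p & ¬t)) & p reduces to true regardless of the other variables. If p is false, the antecedent cannot hold. Either way ((t → ¬p) → (p & ¬t)) & p holds.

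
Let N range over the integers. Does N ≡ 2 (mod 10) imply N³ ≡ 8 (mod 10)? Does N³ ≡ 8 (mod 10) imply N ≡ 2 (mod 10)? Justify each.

The biconditional holds.

(⇒) Suppose N ≡ 2 (mod 10). Write N = 10j + 2. Then (10j + 2)³ = 1000j³ + 600j² + 120j + 8 = 10(100j³ + 60j² + 12j) + 8, so N³ ≡ 8 (mod 10).

(⇐) For the converse, argue contrapositively. If N ≢ 2 (mod 10), then N is congruent to one of 0, 1, 3, 4, 5, 6, 7, 8, 9 modulo 10, and these give N³ ≡ 0, 1, 7, 4, 5, 6, 3, 2, 9 respectively — never 8.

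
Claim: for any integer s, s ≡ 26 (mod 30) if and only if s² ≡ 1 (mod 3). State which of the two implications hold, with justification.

(⇒) holds; (⇐) fails.

(→) Suppose s ≡ 26 (mod 30). Then s² ≡ 26² = 676 (mod 30), and since 3 ∣ 30, also s² ≡ 1 (mod 3).

(←) This fails: take s = 1. Then 1² = 1 ≡ 1 (mod 3), yet 1 ≡ 1 (mod 30), not 26.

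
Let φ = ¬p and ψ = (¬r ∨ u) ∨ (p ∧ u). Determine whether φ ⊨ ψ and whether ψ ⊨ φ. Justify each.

Forward direction. This fails. Under r = T, u = F, p = F, the left side is true but the right side is false.

Converse. This fails. Under r = F, u = F, p = T, the left side is false but the right side is true.

(⇒) fails and (⇐) fails.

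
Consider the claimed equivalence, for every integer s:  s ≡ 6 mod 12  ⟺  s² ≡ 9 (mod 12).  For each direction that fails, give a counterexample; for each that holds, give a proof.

(⟹) This fails: take s = 6. Then 6 ≡ 6 (mod 12), but 6² = 36 ≡ 0 (mod 12), not 9.

(⟸) This fails: take s = 3. Then 3² = 9 ≡ 9 (mod 12), yet 3 ≡ 3 (mod 12), not 6.

Neither implication holds.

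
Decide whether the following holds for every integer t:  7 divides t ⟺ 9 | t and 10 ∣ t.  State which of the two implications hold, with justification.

Neither direction holds.

(⇒) This fails: take t = 7. Certainly 7 ∣ 7, but 9 ∤ 7.

(⇐) This fails: take t = 90. Both 9 ∣ 90 and 10 ∣ 90, yet 90 is not a multiple of 7 (since 90 = 12·7 + 6), so 7 ∤ 90.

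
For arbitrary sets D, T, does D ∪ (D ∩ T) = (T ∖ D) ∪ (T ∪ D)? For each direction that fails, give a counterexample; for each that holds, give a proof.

(⊆) Let x ∈ D ∪ (D ∩ T). Then either x ∈ D and x ∉ T; or x ∈ D ∩ T. In each case x ∈ (T ∖ D) ∪ (T ∪ D), so D ∪ (D ∩ T) ⊆ (T ∖ D) ∪ (T ∪ D).

(⊇) This inclusion fails. Take D = ∅, T = {1}; then 1 ∈ (T ∖ D) ∪ (T ∪ D) but 1 ∉ D ∪ (D ∩ T).

(⊆) holds; (⊇) fails.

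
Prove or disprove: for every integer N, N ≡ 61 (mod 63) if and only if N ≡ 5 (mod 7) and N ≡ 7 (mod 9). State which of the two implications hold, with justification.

(→) Suppose N ≡ 61 (mod 63); write N = 63j + 61. Since 7 ∣ 63, reducing mod 7 gives N ≡ 61 ≡ 5 (mod 7); since 9 ∣ 63, reducing mod 9 gives N ≡ 61 ≡ 7 (mod 9).

(←) Conversely, if N ≡ 5 (mod 7) and N ≡ 7 (mod 9), then by the Chinese remainder theorem N ≡ 61 (mod 63). This is exactly N ≡ 61 (mod 63).

Both directions hold.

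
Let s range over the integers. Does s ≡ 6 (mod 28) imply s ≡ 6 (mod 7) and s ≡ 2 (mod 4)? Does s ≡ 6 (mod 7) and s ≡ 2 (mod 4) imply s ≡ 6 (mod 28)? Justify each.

(→) Suppose s ≡ 6 (mod 28); write s = 28j + 6. Since 7 ∣ 28, reducing mod 7 gives s ≡ 6 (mod 7); since 4 ∣ 28, reducing mod 4 gives s ≡ 6 ≡ 2 (mod 4).

(←) Conversely, if s ≡ 6 (mod 7) and s ≡ 2 (mod 4), then by the Chinese remainder theorem s ≡ 6 (mod 28). This is exactly s ≡ 6 (mod 28).

Equivalent; both directions hold.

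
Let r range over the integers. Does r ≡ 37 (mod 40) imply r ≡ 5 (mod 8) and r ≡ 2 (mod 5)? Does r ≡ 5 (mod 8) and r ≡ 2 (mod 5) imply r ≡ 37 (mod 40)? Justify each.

(⟹) Suppose r ≡ 37 (mod 40); write r = 40j + 37. Since 8 ∣ 40, reducing mod 8 gives r ≡ 37 ≡ 5 (mod 8); since 5 ∣ 40, reducing mod 5 gives r ≡ 37 ≡ 2 (mod 5).

(⟸) Conversely, if r ≡ 5 (mod 8) and r ≡ 2 (mod 5), then by the Chinese remainder theorem r ≡ 37 (mod 40). This is exactly r ≡ 37 (mod 40).

Both implications hold.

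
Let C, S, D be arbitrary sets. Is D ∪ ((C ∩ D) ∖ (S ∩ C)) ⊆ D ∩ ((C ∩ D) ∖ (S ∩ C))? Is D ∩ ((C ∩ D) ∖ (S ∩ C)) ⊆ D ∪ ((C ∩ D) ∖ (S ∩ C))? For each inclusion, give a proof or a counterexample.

(⟹) This inclusion fails. Take C = ∅, S = ∅, D = {1}; then 1 ∈ D ∪ ((C ∩ D) ∖ (S ∩ C)) but 1 ∉ D ∩ ((C ∩ D) ∖ (S ∩ C)).

(⟸) Let x ∈ D ∩ ((C ∩ D) ∖ (S ∩ C)). Then x ∈ C ∩ D and x ∉ S, from which x ∈ D ∪ ((C ∩ D) ∖ (S ∩ C)).

(⊆) fails; (⊇) holds.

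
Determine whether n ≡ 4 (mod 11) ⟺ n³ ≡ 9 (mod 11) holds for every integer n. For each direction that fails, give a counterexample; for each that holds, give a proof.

The biconditional holds.

(→) Suppose n ≡ 4 (mod 11). Write n = 11j + 4. Then (11j + 4)³ = 1331j³ + 1452j² + 528j + 64 = 11(121j³ + 132j² + 48j + 5) + 9, so n³ ≡ 9 (mod 11).

(←) Conversely, suppose n³ ≡ 9 (mod 11). The only residue r in {0, …, 10} with r³ ≡ 9 (mod 11) is r = 4, so n ≡ 4 (mod 11).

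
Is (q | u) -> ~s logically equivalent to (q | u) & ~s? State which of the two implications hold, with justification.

(⇒) fails; (⇐) holds.

(→) This fails. Under s = F, q = F, u = F, the left side is true but the right side is false.

(←) Assume the antecedent. If s is true, the antecedent cannot hold. If s is false, (q | u) -> ~s reduces to true regardless of the other variables. Either way (q | u) -> ~s holds.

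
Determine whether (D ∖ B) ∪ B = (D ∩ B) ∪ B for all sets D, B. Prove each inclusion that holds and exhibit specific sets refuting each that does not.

(⟹) This inclusion fails. Take D = {1}, B = ∅; then 1 ∈ (D ∖ B) ∪ B but 1 ∉ (D ∩ B) ∪ B.

(⟸) Let x ∈ (D ∩ B) ∪ B. Then either x ∈ B and x ∉ D; or x ∈ D ∩ B. In each case x ∈ (D ∖ B) ∪ B, so (D ∩ B) ∪ B ⊆ (D ∖ B) ∪ B.

Only the reverse inclusion holds.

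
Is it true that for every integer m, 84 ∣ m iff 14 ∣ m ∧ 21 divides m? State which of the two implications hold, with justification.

Forward direction. If 84 ∣ m, write m = 84q. Since 84 = 6·14, m = 14·(6q), so 14 ∣ m; and since 84 = 4·21, m = 21·(4q), so 21 ∣ m.

Converse. This fails: take m = 42. Both 14 ∣ 42 and 21 ∣ 42, yet 42 is not a multiple of 84 (since 42 = 0·84 + 42), so 84 ∤ 42.

Only the forward direction holds.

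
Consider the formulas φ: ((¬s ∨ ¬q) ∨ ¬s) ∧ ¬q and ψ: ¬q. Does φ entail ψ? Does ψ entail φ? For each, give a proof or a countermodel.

The biconditional holds.

(⇒) Assume the antecedent. If s is true, the antecedent forces (s = T, q = F), and ¬q holds there. If s is false, the antecedent forces (s = F, q = F), and ¬q holds there. Either way ¬q holds.

(⇐) Assume the antecedent. If s is true, the antecedent forces (s = T, q = F), and ((¬s ∨ ¬q) ∨ ¬s) ∧ ¬q holds there. If s is false, the antecedent forces (s = F, q = F), and ((¬s ∨ ¬q) ∨ ¬s) ∧ ¬q holds there. Either way ((¬s ∨ ¬q) ∨ ¬s) ∧ ¬q holds.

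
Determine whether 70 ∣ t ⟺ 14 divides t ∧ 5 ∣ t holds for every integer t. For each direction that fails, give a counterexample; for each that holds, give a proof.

Both implications hold.

[⇒] If 70 ∣ t, write t = 70q. Since 70 = 5·14, t = 14·(5q), so 14 ∣ t; and since 70 = 14·5, t = 5·(14q), so 5 ∣ t.

[⇐] Suppose 14 ∣ t and 5 ∣ t. Any common multiple of 14 and 5 is a multiple of their lcm; here gcd(14, 5) = 1, so lcm(14, 5) = 14·5 = 70, so 70 ∣ t.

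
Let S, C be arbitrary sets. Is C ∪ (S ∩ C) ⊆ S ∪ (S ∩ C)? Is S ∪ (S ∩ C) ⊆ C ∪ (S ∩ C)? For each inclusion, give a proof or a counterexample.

(⟹) This inclusion fails. Take S = ∅, C = {1}; then 1 ∈ C ∪ (S ∩ C) but 1 ∉ S ∪ (S ∩ C).

(⟸) This inclusion fails. Take S = {1}, C = ∅; then 1 ∈ S ∪ (S ∩ C) but 1 ∉ C ∪ (S ∩ C).

Both inclusions fail.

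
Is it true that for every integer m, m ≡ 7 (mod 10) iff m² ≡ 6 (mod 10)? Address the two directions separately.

Neither direction holds.

[⇒] This fails: take m = 7. Then 7 ≡ 7 (mod 10), but 7² = 49 ≡ 9 (mod 10), not 6.

[⇐] This fails: take m = 4. Then 4² = 16 ≡ 6 (mod 10), yet 4 ≡ 4 (mod 10), not 7.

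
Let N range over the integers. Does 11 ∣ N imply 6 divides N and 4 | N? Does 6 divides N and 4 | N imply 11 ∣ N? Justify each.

Neither direction holds.

(→) This fails: take N = 11. Certainly 11 ∣ 11, but 6 ∤ 11.

(←) This fails: take N = 12. Both 6 ∣ 12 and 4 ∣ 12, yet 12 is not a multiple of 11 (since 12 = 1·11 + 1), so 11 ∤ 12.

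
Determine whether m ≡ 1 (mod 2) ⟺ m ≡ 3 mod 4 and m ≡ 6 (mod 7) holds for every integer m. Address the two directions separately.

Converse. If m ≡ 3 (mod 4) and m ≡ 6 (mod 7), then by the Chinese remainder theorem m ≡ 27 (mod 28). Since 27 ≡ 1 (mod 2) and 2 ∣ 28, we get m ≡ 1 (mod 2).

Forward direction. This fails: m = 1 gives 1 ≡ 1 (mod 2) but 1 ≡ 1 (mod 4), so the conjunction on the right does not hold.

Only the reverse direction holds.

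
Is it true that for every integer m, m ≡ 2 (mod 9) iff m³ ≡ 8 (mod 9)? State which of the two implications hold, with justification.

Not equivalent: only (⇒) holds.

(→) Suppose m ≡ 2 (mod 9). Write m = 9j + 2. Then (9j + 2)³ = 729j³ + 486j² + 108j + 8 = 9(81j³ + 54j² + 12j) + 8, so m³ ≡ 8 (mod 9).

(←) This fails: take m = 5. Then 5³ = 125 ≡ 8 (mod 9), yet 5 ≡ 5 (mod 9), not 2.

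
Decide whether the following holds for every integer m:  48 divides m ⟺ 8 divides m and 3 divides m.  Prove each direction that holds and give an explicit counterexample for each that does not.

Forward direction. If 48 ∣ m, write m = 48q. Since 48 = 6·8, m = 8·(6q), so 8 ∣ m; and since 48 = 16·3, m = 3·(16q), so 3 ∣ m.

Converse. This fails: take m = 24. Both 8 ∣ 24 and 3 ∣ 24, yet 24 is not a multiple of 48 (since 24 = 0·48 + 24), so 48 ∤ 24.

Not equivalent: only (⇒) holds.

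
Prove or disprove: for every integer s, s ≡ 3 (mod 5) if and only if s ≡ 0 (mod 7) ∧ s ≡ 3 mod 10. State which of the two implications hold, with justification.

Converse. If s ≡ 0 (mod 7) and s ≡ 3 (mod 10), then by the Chinese remainder theorem s ≡ 63 (mod 70). Since 63 ≡ 3 (mod 5) and 5 ∣ 70, we get s ≡ 3 (mod 5).

Forward direction. This fails: s = 33 gives 33 ≡ 3 (mod 5) but 33 ≡ 5 (mod 7), so the conjunction on the right does not hold.

(⇒) fails; (⇐) holds.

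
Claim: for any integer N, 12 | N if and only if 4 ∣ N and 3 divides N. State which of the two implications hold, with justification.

Equivalent; both directions hold.

(⇒) If 12 ∣ N, write N = 12q. Since 12 = 3·4, N = 4·(3q), so 4 ∣ N; and since 12 = 4·3, N = 3·(4q), so 3 ∣ N.

(⇐) Suppose 4 ∣ N and 3 ∣ N. Any common multiple of 4 and 3 is a multiple of their lcm; here gcd(4, 3) = 1, so lcm(4, 3) = 4·3 = 12, so 12 ∣ N.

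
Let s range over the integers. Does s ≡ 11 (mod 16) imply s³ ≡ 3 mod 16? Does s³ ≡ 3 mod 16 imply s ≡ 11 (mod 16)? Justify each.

[⇒] Suppose s ≡ 11 (mod 16). Write s = 16j + 11. Then (16j + 11)³ = 4096j³ + 8448j² + 5808j + 1331 = 16(256j³ + 528j² + 363j + 83) + 3, so s³ ≡ 3 (mod 16).

[⇐] Conversely, suppose s³ ≡ 3 (mod 16). The only residue r in {0, …, 15} with r³ ≡ 3 (mod 16) is r = 11, so s ≡ 11 (mod 16).

Both directions hold; the statement is true.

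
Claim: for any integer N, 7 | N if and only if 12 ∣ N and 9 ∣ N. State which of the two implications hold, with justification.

Neither implication holds.

(⟹) This fails: take N = 7. Certainly 7 ∣ 7, but 12 ∤ 7.

(⟸) This fails: take N = 36. Both 12 ∣ 36 and 9 ∣ 36, yet 36 is not a multiple of 7 (since 36 = 5·7 + 1), so 7 ∤ 36.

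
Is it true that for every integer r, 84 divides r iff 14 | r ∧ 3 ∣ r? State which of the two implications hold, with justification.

(⇐) This fails: take r = 42. Both 14 ∣ 42 and 3 ∣ 42, yet 42 is not a multiple of 84 (since 42 = 0·84 + 42), so 84 ∤ 42.

(⇒) If 84 ∣ r, write r = 84q. Since 84 = 6·14, r = 14·(6q), so 14 ∣ r; and since 84 = 28·3, r = 3·(28q), so 3 ∣ r.

Only the forward direction holds.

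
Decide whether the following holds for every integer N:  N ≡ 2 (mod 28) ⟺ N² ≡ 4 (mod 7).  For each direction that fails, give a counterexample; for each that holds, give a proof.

The forward direction holds; the converse fails.

(→) Suppose N ≡ 2 (mod 28). Then N² ≡ 2² = 4 (mod 28), and since 7 ∣ 28, also N² ≡ 4 (mod 7).

(←) This fails: take N = 5. Then 5² = 25 ≡ 4 (mod 7), yet 5 ≡ 5 (mod 28), not 2.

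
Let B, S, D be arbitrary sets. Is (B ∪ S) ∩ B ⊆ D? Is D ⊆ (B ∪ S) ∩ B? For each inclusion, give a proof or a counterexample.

Forward inclusion. This inclusion fails. Take B = {1}, S = ∅, D = ∅; then 1 ∈ (B ∪ S) ∩ B but 1 ∉ D.

Reverse inclusion. This inclusion fails. Take B = ∅, S = ∅, D = {1}; then 1 ∈ D but 1 ∉ (B ∪ S) ∩ B.

Both inclusions fail.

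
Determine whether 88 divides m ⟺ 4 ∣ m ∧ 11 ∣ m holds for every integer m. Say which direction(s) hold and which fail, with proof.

The forward direction holds; the converse fails.

(⇐) This fails: take m = 44. Both 4 ∣ 44 and 11 ∣ 44, yet 44 is not a multiple of 88 (since 44 = 0·88 + 44), so 88 ∤ 44.

(⇒) If 88 ∣ m, write m = 88q. Since 88 = 22·4, m = 4·(22q), so 4 ∣ m; and since 88 = 8·11, m = 11·(8q), so 11 ∣ m.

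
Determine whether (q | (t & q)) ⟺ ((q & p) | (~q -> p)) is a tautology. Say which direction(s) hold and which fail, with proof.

Not equivalent: only (⇒) holds.

Forward direction. Assume the antecedent. If q is true, (q & p) | (~q -> p) reduces to true regardless of the other variables. If q is false, the antecedent cannot hold. Either way (q & p) | (~q -> p) holds.

Converse. This fails. Under q = F, t = F, p = T, the left side is false but the right side is true.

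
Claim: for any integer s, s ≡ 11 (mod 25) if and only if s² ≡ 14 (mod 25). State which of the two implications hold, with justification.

Both directions fail.

[⇒] This fails: take s = 11. Then 11 ≡ 11 (mod 25), but 11² = 121 ≡ 21 (mod 25), not 14.

[⇐] This fails: take s = 8. Then 8² = 64 ≡ 14 (mod 25), yet 8 ≡ 8 (mod 25), not 11.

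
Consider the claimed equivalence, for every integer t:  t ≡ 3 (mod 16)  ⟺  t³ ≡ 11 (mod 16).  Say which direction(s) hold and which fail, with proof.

Forward direction. Suppose t ≡ 3 (mod 16). Write t = 16j + 3. Then (16j + 3)³ = 4096j³ + 2304j² + 432j + 27 = 16(256j³ + 144j² + 27j + 1) + 11, so t³ ≡ 11 (mod 16).

Converse. Suppose t³ ≡ 11 (mod 16). The only residue r in {0, …, 15} with r³ ≡ 11 (mod 16) is r = 3, so t ≡ 3 (mod 16).

Both directions hold; the statement is true.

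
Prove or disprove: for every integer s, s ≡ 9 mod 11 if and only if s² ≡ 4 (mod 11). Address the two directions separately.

(⇒) holds; (⇐) fails.

Forward direction. Suppose s ≡ 9 mod 11. Write s = 11j + 9. Then (11j + 9)² = 121j² + 198j + 81 = 11(11j² + 18j + 7) + 4, so s² ≡ 4 (mod 11).

Converse. This fails: take s = 2. Then 2² = 4 ≡ 4 (mod 11), yet 2 ≡ 2 (mod 11), not 9.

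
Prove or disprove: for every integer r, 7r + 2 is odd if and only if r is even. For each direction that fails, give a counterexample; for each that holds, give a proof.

Both directions fail.

[⇒] This fails: r = 1 gives 7r + 2 = 9, which is odd, but 1 is odd, not even.

[⇐] This also fails: r = 2 is even, but 7r + 2 = 16 is even, not odd.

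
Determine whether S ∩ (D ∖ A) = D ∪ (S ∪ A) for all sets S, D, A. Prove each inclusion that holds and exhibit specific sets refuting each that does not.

(⊆) Let x ∈ S ∩ (D ∖ A). Then x ∈ S ∩ D and x ∉ A, from which x ∈ D ∪ (S ∪ A).

(⊇) This inclusion fails. Take S = {1}, D = ∅, A = ∅; then 1 ∈ D ∪ (S ∪ A) but 1 ∉ S ∩ (D ∖ A).

The sets are not equal: only the forward inclusion holds.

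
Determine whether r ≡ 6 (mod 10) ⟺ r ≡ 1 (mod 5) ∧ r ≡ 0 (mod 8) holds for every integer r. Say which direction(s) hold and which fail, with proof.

The forward direction fails; the converse holds.

(⇒) This fails: r = 26 gives 26 ≡ 6 (mod 10) but 26 ≡ 2 (mod 8), so the conjunction on the right does not hold.

(⇐) Conversely, if r ≡ 1 (mod 5) and r ≡ 0 (mod 8), then by the Chinese remainder theorem r ≡ 16 (mod 40). Since 16 ≡ 6 (mod 10) and 10 ∣ 40, we get r ≡ 6 (mod 10).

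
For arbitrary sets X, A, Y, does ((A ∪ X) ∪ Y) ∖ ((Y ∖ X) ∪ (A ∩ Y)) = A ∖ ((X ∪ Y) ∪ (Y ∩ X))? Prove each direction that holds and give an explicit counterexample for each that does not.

(⊆) This inclusion fails. Take X = {1}, A = ∅, Y = ∅; then 1 ∈ ((A ∪ X) ∪ Y) ∖ ((Y ∖ X) ∪ (A ∩ Y)) but 1 ∉ A ∖ ((X ∪ Y) ∪ (Y ∩ X)).

(⊇) Let x ∈ A ∖ ((X ∪ Y) ∪ (Y ∩ X)). Then x ∈ A and x ∉ X, Y, from which x ∈ ((A ∪ X) ∪ Y) ∖ ((Y ∖ X) ∪ (A ∩ Y)).

(⊆) fails; (⊇) holds.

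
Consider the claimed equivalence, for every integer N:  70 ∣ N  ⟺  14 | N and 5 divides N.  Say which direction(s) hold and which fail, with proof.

Both directions hold; the statement is true.

(⇒) If 70 ∣ N, write N = 70q. Since 70 = 5·14, N = 14·(5q), so 14 ∣ N; and since 70 = 14·5, N = 5·(14q), so 5 ∣ N.

(⇐) Suppose 14 ∣ N and 5 ∣ N. Any common multiple of 14 and 5 is a multiple of their lcm; here gcd(14, 5) = 1, so lcm(14, 5) = 14·5 = 70, so 70 ∣ N.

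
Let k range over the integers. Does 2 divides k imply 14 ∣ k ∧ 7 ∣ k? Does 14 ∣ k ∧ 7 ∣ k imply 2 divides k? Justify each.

(⟹) This fails: take k = 2. Certainly 2 ∣ 2, but 14 ∤ 2.

(⟸) Suppose 14 ∣ k and 7 ∣ k. Any common multiple of 14 and 7 is a multiple of their lcm; here lcm(14, 7) = 14·7/gcd(14, 7) = 98/7 = 14, so 14 ∣ k. Since 2 ∣ 14, it follows that 2 ∣ k.

Only the converse holds.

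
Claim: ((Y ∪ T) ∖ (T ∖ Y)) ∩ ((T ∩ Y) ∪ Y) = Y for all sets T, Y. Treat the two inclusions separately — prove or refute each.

(⟹) Let x ∈ ((Y ∪ T) ∖ (T ∖ Y)) ∩ ((T ∩ Y) ∪ Y). Then either x ∈ Y and x ∉ T; or x ∈ T ∩ Y. In each case x ∈ Y, so ((Y ∪ T) ∖ (T ∖ Y)) ∩ ((T ∩ Y) ∪ Y) ⊆ Y.

(⟸) Let x ∈ Y. Then either x ∈ Y and x ∉ T; or x ∈ T ∩ Y. In each case x ∈ ((Y ∪ T) ∖ (T ∖ Y)) ∩ ((T ∩ Y) ∪ Y), so Y ⊆ ((Y ∪ T) ∖ (T ∖ Y)) ∩ ((T ∩ Y) ∪ Y).

Both inclusions hold.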